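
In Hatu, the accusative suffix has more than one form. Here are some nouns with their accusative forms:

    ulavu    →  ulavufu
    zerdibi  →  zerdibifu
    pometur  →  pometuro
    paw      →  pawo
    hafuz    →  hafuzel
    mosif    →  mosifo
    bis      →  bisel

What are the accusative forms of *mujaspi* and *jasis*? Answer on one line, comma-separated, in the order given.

Looking at the final sound of each stem: -el when the stem ends in a sibilant (*hafuz*, *bis*); -o when the stem ends in a non-sibilant consonant (*pometur*, *paw*, *mosif*); -fu when the stem ends in a vowel (*ulavu*, *zerdibi*).
The final sound of *mujaspi* is /i/, which is a vowel, so the suffix is -fu, giving *mujaspifu*.
*jasis* — final sound /s/ (a sibilant) → -el → *jasisel*.

mujaspifu, jasisel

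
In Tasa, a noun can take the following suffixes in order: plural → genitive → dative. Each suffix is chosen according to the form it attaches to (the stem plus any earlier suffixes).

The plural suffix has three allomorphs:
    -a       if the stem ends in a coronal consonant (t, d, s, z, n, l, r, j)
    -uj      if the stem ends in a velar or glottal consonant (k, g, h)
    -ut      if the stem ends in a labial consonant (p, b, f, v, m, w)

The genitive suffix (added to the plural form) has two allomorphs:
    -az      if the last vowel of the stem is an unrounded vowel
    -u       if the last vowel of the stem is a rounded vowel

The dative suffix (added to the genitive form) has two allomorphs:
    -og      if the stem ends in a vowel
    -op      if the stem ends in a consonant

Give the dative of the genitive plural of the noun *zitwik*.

The final consonant of *zitwik* is /k/, which is velar/glottal, so the plural suffix is -uj, giving *zitwikuj*.
The plural form *zitwikuj*: last vowel = /u/, a rounded vowel → -u → *zitwikuju*.
The genitive form *zitwikuju* — final sound /u/ (a vowel) → -og → *zitwikujuog*.

zitwikujuog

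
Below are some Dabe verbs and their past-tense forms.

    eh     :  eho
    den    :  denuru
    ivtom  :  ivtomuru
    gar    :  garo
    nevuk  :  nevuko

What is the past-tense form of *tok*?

toko

The alternation tracks the final consonant of the stem — -uru when the stem ends in a nasal (*den*, *ivtom*); -o when the stem ends in a non-nasal consonant (*eh*, *gar*, *nevuk*).
Since the final consonant of *tok* is /k/ (non-nasal), it takes -o, giving *toko*.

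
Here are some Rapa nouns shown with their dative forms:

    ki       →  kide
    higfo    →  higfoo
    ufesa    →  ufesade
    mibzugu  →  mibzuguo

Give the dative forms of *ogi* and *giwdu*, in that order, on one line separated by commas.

ogide, giwduo

Looking at the last vowel of each stem: -o when the last vowel of the stem is a rounded vowel (*higfo*, *mibzugu*); -de when the last vowel of the stem is an unrounded vowel (*ki*, *ufesa*).
*ogi*: last vowel = /i/, an unrounded vowel → -de → *ogide*.
Since the last vowel of *giwdu* is /u/ (a rounded vowel), it takes -o, giving *giwduo*.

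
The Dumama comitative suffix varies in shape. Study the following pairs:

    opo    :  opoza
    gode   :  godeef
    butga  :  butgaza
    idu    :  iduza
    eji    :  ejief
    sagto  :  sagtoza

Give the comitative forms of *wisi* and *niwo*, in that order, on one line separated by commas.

The suffix is conditioned by the last vowel: -ef when the last vowel of the stem is a front vowel (*gode*, *eji*); -za when the last vowel of the stem is a back vowel (*opo*, *butga*, *idu*, *sagto*).
*wisi*: last vowel = /i/, a front vowel → -ef → *wisief*.
Since the last vowel of *niwo* is /o/ (a back vowel), it takes -za, giving *niwoza*.

wisief, niwoza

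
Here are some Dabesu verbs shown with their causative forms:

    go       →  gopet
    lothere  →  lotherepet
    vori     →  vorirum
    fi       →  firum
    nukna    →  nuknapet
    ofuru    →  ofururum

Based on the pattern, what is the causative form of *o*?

Looking at the last vowel of each stem: -rum when the last vowel of the stem is a high vowel (*vori*, *fi*, *ofuru*); -pet when the last vowel of the stem is a non-high vowel (*go*, *lothere*, *nukna*).
*o* — last vowel /o/ (a non-high vowel) → -pet → *opet*.

opet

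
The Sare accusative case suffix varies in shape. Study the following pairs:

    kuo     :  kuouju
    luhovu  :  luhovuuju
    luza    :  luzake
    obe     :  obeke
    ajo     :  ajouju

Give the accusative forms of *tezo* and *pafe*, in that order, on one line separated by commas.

tezouju, pafeke

The suffix is conditioned by the last vowel: -uju when the last vowel of the stem is a rounded vowel (*kuo*, *luhovu*, *ajo*); -ke when the last vowel of the stem is an unrounded vowel (*luza*, *obe*).
*tezo*: last vowel = /o/, a rounded vowel → -uju → *tezouju*.
*pafe* — last vowel /e/ (an unrounded vowel) → -ke → *pafeke*.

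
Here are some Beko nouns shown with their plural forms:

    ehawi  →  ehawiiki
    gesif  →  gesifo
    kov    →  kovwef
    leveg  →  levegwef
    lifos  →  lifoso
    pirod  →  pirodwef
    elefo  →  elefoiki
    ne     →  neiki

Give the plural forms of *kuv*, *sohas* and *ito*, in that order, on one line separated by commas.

The alternation tracks the final sound of the stem — -o when the stem ends in a voiceless consonant (*gesif*, *lifos*); -wef when the stem ends in a voiced consonant (*kov*, *leveg*, *pirod*); -iki when the stem ends in a vowel (*ehawi*, *elefo*, *ne*).
Since the final sound of *kuv* is /v/ (a voiced consonant), it takes -wef, giving *kuvwef*.
*sohas*: final sound = /s/, a voiceless consonant → -o → *sohaso*.
*ito* — final sound /o/ (a vowel) → -iki → *itoiki*.

kuvwef, sohaso, itoiki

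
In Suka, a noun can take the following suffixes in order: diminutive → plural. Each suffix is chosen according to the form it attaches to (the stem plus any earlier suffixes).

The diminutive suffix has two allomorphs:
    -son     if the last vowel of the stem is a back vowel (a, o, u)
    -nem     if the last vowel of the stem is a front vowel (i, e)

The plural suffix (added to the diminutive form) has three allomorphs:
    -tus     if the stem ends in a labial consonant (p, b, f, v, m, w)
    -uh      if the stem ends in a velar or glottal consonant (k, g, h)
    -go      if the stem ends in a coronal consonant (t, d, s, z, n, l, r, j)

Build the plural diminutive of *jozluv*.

The last vowel of *jozluv* is /u/, which is a back vowel, so the diminutive suffix is -son, giving *jozluvson*.
Since the final consonant of the diminutive form *jozluvson* is /n/ (coronal), it takes -go, giving *jozluvsongo*.

jozluvsongo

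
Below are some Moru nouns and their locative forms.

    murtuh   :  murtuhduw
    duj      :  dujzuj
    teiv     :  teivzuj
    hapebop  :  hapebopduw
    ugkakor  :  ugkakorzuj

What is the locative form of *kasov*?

kasovzuj

The pattern is voicing of the final consonant: -duw when the stem ends in a voiceless consonant (*murtuh*, *hapebop*); -zuj when the stem ends in a voiced consonant (*duj*, *teiv*, *ugkakor*).
Since the final consonant of *kasov* is /v/ (voiced), it takes -zuj, giving *kasovzuj*.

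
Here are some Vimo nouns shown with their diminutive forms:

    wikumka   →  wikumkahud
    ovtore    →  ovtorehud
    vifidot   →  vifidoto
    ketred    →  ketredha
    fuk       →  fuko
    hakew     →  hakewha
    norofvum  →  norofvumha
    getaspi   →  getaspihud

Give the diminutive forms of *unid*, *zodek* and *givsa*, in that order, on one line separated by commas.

The pattern is voicing of the final sound: -o when the stem ends in a voiceless consonant (*vifidot*, *fuk*); -ha when the stem ends in a voiced consonant (*ketred*, *hakew*, *norofvum*); -hud when the stem ends in a vowel (*wikumka*, *ovtore*, *getaspi*).
Since the final sound of *unid* is /d/ (a voiced consonant), it takes -ha, giving *unidha*.
*zodek*: final sound = /k/, a voiceless consonant → -o → *zodeko*.
*givsa* — final sound /a/ (a vowel) → -hud → *givsahud*.

unidha, zodeko, givsahud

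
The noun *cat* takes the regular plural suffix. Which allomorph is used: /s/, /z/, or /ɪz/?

The stem *cat* ends in a voiceless non-sibilant consonant.
The plural suffix surfaces as /ɪz/ after sibilants, /s/ after other voiceless consonants, and /z/ after other voiced sounds.
So the plural -s on *cat* is pronounced /s/.

/s/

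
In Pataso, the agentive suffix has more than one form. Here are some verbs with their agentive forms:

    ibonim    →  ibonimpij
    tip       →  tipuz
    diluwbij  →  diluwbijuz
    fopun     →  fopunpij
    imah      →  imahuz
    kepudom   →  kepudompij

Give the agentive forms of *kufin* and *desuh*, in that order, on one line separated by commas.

kufinpij, desuhuz

Looking at the final consonant of each stem: -pij when the stem ends in a nasal (*ibonim*, *fopun*, *kepudom*); -uz when the stem ends in a non-nasal consonant (*tip*, *diluwbij*, *imah*).
The final consonant of *kufin* is /n/, which is a nasal, so the suffix is -pij, giving *kufinpij*.
*desuh*: final consonant = /h/, non-nasal → -uz → *desuhuz*.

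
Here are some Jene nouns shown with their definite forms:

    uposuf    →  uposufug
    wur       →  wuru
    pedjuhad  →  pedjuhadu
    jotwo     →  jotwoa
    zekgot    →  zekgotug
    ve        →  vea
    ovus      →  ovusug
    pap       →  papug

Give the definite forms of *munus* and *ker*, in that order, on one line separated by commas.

munusug, keru

Looking at the final sound of each stem: -ug when the stem ends in a voiceless consonant (*uposuf*, *zekgot*, *ovus*, *pap*); -u when the stem ends in a voiced consonant (*wur*, *pedjuhad*); -a when the stem ends in a vowel (*jotwo*, *ve*).
*munus*: final sound = /s/, a voiceless consonant → -ug → *munusug*.
*ker*: final sound = /r/, a voiced consonant → -u → *keru*.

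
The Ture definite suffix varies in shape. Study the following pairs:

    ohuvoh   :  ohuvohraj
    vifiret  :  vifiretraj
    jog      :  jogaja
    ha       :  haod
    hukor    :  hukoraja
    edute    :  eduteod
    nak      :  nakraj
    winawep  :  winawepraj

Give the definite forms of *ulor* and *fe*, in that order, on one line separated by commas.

The alternation tracks the final sound of the stem — -raj when the stem ends in a voiceless consonant (*ohuvoh*, *vifiret*, *nak*, *winawep*); -aja when the stem ends in a voiced consonant (*jog*, *hukor*); -od when the stem ends in a vowel (*ha*, *edute*).
Since the final sound of *ulor* is /r/ (a voiced consonant), it takes -aja, giving *uloraja*.
*fe*: final sound = /e/, a vowel → -od → *feod*.

uloraja, feod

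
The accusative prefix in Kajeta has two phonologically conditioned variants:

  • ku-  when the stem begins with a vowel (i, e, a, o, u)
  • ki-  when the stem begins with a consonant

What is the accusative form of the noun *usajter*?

The first sound of *usajter* is /u/, which is a vowel, so the prefix is ku-, giving *kuusajter*.

kuusajter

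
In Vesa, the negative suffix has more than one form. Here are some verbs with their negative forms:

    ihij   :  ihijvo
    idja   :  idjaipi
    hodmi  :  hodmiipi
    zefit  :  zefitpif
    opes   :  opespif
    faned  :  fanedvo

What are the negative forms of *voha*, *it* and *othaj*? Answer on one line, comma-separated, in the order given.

vohaipi, itpif, othajvo

The alternation tracks the final sound of the stem — -pif when the stem ends in a voiceless consonant (*zefit*, *opes*); -vo when the stem ends in a voiced consonant (*ihij*, *faned*); -ipi when the stem ends in a vowel (*idja*, *hodmi*).
The final sound of *voha* is /a/, which is a vowel, so the suffix is -ipi, giving *vohaipi*.
*it*: final sound = /t/, a voiceless consonant → -pif → *itpif*.
*othaj*: final sound = /j/, a voiced consonant → -vo → *othajvo*.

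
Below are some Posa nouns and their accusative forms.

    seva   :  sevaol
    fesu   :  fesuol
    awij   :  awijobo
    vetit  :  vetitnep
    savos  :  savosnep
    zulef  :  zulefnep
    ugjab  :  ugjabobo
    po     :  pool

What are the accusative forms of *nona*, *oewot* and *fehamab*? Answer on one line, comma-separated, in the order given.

nonaol, oewotnep, fehamabobo

The suffix is conditioned by the final sound: -nep when the stem ends in a voiceless consonant (*vetit*, *savos*, *zulef*); -obo when the stem ends in a voiced consonant (*awij*, *ugjab*); -ol when the stem ends in a vowel (*seva*, *fesu*, *po*).
The final sound of *nona* is /a/, which is a vowel, so the suffix is -ol, giving *nonaol*.
*oewot*: final sound = /t/, a voiceless consonant → -nep → *oewotnep*.
Since the final sound of *fehamab* is /b/ (a voiced consonant), it takes -obo, giving *fehamabobo*.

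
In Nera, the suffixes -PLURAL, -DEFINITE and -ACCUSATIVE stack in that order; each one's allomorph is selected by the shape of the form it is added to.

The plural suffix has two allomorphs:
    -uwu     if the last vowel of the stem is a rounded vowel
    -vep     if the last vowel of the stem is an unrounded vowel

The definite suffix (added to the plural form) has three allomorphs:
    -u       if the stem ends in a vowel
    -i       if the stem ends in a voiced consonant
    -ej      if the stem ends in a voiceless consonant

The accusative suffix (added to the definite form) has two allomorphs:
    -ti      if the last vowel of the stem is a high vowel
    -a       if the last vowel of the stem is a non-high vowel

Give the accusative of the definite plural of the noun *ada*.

Since the last vowel of *ada* is /a/ (an unrounded vowel), it takes -vep, giving *adavep*.
The plural form *adavep* — final sound /p/ (a voiceless consonant) → -ej → *adavepej*.
The definite form *adavepej*: last vowel = /e/, a non-high vowel → -a → *adavepeja*.

adavepeja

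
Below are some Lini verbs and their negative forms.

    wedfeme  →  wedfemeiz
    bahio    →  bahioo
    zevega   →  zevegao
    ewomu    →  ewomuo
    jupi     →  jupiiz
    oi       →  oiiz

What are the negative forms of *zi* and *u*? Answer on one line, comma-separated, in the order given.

Looking at the last vowel of each stem: -iz when the last vowel of the stem is a front vowel (*wedfeme*, *jupi*, *oi*); -o when the last vowel of the stem is a back vowel (*bahio*, *zevega*, *ewomu*).
Since the last vowel of *zi* is /i/ (a front vowel), it takes -iz, giving *ziiz*.
*u* — last vowel /u/ (a back vowel) → -o → *uo*.

ziiz, uo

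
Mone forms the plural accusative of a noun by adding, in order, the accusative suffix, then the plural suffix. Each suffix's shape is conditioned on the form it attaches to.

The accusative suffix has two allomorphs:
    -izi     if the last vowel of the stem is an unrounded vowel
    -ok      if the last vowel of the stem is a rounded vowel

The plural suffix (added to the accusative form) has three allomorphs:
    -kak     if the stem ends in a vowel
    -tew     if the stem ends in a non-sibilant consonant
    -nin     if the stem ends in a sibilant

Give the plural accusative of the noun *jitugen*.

*jitugen* — last vowel /e/ (an unrounded vowel) → -izi → *jitugenizi*.
The accusative form *jitugenizi*: final sound = /i/, a vowel → -kak → *jitugenizikak*.

jitugenizikak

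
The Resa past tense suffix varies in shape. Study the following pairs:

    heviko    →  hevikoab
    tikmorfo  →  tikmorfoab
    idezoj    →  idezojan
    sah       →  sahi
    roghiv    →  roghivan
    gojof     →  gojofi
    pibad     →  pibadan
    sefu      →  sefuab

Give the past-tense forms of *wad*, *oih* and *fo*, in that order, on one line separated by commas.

The pattern is voicing of the final sound: -i when the stem ends in a voiceless consonant (*sah*, *gojof*); -an when the stem ends in a voiced consonant (*idezoj*, *roghiv*, *pibad*); -ab when the stem ends in a vowel (*heviko*, *tikmorfo*, *sefu*).
The final sound of *wad* is /d/, which is a voiced consonant, so the suffix is -an, giving *wadan*.
*oih*: final sound = /h/, a voiceless consonant → -i → *oihi*.
*fo*: final sound = /o/, a vowel → -ab → *foab*.

wadan, oihi, foab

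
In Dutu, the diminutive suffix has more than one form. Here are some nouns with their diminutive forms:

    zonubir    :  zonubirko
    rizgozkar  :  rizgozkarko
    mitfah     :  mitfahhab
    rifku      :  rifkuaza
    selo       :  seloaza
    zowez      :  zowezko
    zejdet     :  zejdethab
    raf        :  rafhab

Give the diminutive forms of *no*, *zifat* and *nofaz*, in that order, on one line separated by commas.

The suffix is conditioned by the final sound: -hab when the stem ends in a voiceless consonant (*mitfah*, *zejdet*, *raf*); -ko when the stem ends in a voiced consonant (*zonubir*, *rizgozkar*, *zowez*); -aza when the stem ends in a vowel (*rifku*, *selo*).
Since the final sound of *no* is /o/ (a vowel), it takes -aza, giving *noaza*.
Since the final sound of *zifat* is /t/ (a voiceless consonant), it takes -hab, giving *zifathab*.
*nofaz* — final sound /z/ (a voiced consonant) → -ko → *nofazko*.

noaza, zifathab, nofazko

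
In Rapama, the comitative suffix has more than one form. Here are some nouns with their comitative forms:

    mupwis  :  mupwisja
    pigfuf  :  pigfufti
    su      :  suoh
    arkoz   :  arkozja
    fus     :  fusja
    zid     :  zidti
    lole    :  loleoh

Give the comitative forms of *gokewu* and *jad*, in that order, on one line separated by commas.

gokewuoh, jadti

Looking at the final sound of each stem: -ja when the stem ends in a sibilant (*mupwis*, *arkoz*, *fus*); -ti when the stem ends in a non-sibilant consonant (*pigfuf*, *zid*); -oh when the stem ends in a vowel (*su*, *lole*).
The final sound of *gokewu* is /u/, which is a vowel, so the suffix is -oh, giving *gokewuoh*.
*jad*: final sound = /d/, a non-sibilant consonant → -ti → *jadti*.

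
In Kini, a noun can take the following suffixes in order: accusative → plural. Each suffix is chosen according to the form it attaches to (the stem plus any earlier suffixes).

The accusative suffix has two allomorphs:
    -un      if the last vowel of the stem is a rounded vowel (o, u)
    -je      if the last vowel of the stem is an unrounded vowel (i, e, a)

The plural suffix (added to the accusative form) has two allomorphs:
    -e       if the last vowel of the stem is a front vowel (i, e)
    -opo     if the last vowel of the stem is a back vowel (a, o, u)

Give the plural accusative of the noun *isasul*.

*isasul*: last vowel = /u/, a rounded vowel → -un → *isasulun*.
The accusative form *isasulun* — last vowel /u/ (a back vowel) → -opo → *isasulunopo*.

isasulunopo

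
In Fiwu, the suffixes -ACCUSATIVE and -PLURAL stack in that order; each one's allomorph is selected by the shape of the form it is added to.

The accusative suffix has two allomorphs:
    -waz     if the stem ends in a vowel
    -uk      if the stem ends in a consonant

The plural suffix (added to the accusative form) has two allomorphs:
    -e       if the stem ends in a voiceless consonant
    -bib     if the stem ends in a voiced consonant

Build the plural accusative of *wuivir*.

wuiviruke

Since the final sound of *wuivir* is /r/ (a consonant), it takes -uk, giving *wuiviruk*.
Since the final consonant of the accusative form *wuiviruk* is /k/ (voiceless), it takes -e, giving *wuiviruke*.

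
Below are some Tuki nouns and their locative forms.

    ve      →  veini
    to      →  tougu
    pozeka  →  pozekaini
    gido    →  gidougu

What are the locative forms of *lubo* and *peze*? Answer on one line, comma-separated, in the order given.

lubougu, pezeini

The pattern is rounding harmony: -ugu when the last vowel of the stem is a rounded vowel (*to*, *gido*); -ini when the last vowel of the stem is an unrounded vowel (*ve*, *pozeka*).
Since the last vowel of *lubo* is /o/ (a rounded vowel), it takes -ugu, giving *lubougu*.
*peze*: last vowel = /e/, an unrounded vowel → -ini → *pezeini*.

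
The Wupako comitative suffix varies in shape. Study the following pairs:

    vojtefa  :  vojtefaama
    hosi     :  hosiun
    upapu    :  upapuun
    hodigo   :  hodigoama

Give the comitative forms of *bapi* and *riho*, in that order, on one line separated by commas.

bapiun, rihoama

The suffix is conditioned by the last vowel: -un when the last vowel of the stem is a high vowel (*hosi*, *upapu*); -ama when the last vowel of the stem is a non-high vowel (*vojtefa*, *hodigo*).
*bapi*: last vowel = /i/, a high vowel → -un → *bapiun*.
Since the last vowel of *riho* is /o/ (a non-high vowel), it takes -ama, giving *rihoama*.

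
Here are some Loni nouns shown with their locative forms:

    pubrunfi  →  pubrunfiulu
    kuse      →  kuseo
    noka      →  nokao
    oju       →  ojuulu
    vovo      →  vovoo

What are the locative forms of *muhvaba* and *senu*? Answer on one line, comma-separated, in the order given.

muhvabao, senuulu

The pattern is height harmony: -ulu when the last vowel of the stem is a high vowel (*pubrunfi*, *oju*); -o when the last vowel of the stem is a non-high vowel (*kuse*, *noka*, *vovo*).
Since the last vowel of *muhvaba* is /a/ (a non-high vowel), it takes -o, giving *muhvabao*.
*senu*: last vowel = /u/, a high vowel → -ulu → *senuulu*.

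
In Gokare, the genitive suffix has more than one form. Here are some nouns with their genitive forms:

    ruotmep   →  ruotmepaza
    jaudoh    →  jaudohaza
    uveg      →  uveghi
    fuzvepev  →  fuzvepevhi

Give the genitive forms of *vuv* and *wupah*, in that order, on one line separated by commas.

The suffix is conditioned by the final consonant: -aza when the stem ends in a voiceless consonant (*ruotmep*, *jaudoh*); -hi when the stem ends in a voiced consonant (*uveg*, *fuzvepev*).
Since the final consonant of *vuv* is /v/ (voiced), it takes -hi, giving *vuvhi*.
Since the final consonant of *wupah* is /h/ (voiceless), it takes -aza, giving *wupahaza*.

vuvhi, wupahaza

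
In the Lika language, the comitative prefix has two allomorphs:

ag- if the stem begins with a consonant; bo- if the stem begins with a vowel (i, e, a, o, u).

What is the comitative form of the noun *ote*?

*ote* — first sound /o/ (a vowel) → bo- → *boote*.

boote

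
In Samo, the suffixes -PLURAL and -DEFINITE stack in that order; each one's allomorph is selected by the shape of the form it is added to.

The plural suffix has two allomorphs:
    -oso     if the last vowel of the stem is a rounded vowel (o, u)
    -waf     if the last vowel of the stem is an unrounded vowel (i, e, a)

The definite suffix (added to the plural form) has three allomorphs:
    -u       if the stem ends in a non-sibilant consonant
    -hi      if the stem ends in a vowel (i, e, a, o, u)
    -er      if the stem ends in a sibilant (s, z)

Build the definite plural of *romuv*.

romuvosohi

*romuv* — last vowel /u/ (a rounded vowel) → -oso → *romuvoso*.
The plural form *romuvoso* — final sound /o/ (a vowel) → -hi → *romuvosohi*.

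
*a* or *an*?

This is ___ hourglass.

The indefinite article is chosen by the initial *sound* of the following word, not its spelling.
*hourglass* begins with the sound /aʊ/ (silent h) — a vowel sound.
So the article is *an*: This is an hourglass.

an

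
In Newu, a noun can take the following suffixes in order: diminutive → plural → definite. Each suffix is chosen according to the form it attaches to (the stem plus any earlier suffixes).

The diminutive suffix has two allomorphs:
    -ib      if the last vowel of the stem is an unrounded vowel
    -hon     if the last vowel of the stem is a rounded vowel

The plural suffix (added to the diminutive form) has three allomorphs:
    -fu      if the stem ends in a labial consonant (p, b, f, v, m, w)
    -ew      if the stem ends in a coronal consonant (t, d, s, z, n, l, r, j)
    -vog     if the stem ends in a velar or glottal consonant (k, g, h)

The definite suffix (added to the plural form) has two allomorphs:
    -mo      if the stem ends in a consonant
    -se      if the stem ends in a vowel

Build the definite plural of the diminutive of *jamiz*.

*jamiz*: last vowel = /i/, an unrounded vowel → -ib → *jamizib*.
The diminutive form *jamizib*: final consonant = /b/, labial → -fu → *jamizibfu*.
Since the final sound of the plural form *jamizibfu* is /u/ (a vowel), it takes -se, giving *jamizibfuse*.

jamizibfuse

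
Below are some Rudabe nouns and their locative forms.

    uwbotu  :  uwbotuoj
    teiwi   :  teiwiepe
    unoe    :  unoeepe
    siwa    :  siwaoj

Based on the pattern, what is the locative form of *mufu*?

mufuoj

Looking at the last vowel of each stem: -epe when the last vowel of the stem is a front vowel (*teiwi*, *unoe*); -oj when the last vowel of the stem is a back vowel (*uwbotu*, *siwa*).
Since the last vowel of *mufu* is /u/ (a back vowel), it takes -oj, giving *mufuoj*.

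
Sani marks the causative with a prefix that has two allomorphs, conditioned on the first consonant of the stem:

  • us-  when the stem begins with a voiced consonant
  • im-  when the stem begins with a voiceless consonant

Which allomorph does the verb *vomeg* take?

us-

*vomeg* — first consonant /v/ (voiced) → us-.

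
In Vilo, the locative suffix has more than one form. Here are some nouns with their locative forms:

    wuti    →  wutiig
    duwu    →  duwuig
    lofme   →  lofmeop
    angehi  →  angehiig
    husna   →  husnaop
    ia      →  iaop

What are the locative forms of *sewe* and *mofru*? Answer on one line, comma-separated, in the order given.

seweop, mofruig

The suffix is conditioned by the last vowel: -ig when the last vowel of the stem is a high vowel (*wuti*, *duwu*, *angehi*); -op when the last vowel of the stem is a non-high vowel (*lofme*, *husna*, *ia*).
Since the last vowel of *sewe* is /e/ (a non-high vowel), it takes -op, giving *seweop*.
*mofru* — last vowel /u/ (a high vowel) → -ig → *mofruig*.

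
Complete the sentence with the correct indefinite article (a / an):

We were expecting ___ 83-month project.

an

The indefinite article is chosen by the initial *sound* of the following word, not its spelling.
The number *83* is spoken "eighty-…", beginning with /ˈeɪti/ — a vowel sound.
So the article is *an*: We were expecting an 83-month project.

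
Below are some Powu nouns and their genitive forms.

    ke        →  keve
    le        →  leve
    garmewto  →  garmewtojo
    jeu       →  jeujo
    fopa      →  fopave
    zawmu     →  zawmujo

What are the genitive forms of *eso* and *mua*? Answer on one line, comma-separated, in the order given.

esojo, muave

The suffix is conditioned by the last vowel: -jo when the last vowel of the stem is a rounded vowel (*garmewto*, *jeu*, *zawmu*); -ve when the last vowel of the stem is an unrounded vowel (*ke*, *le*, *fopa*).
Since the last vowel of *eso* is /o/ (a rounded vowel), it takes -jo, giving *esojo*.
Since the last vowel of *mua* is /a/ (an unrounded vowel), it takes -ve, giving *muave*.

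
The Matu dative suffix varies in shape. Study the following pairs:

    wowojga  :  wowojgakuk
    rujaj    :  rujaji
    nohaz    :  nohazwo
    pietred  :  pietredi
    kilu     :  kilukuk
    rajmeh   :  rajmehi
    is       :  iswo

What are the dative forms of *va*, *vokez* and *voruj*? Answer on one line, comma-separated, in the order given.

Looking at the final sound of each stem: -wo when the stem ends in a sibilant (*nohaz*, *is*); -i when the stem ends in a non-sibilant consonant (*rujaj*, *pietred*, *rajmeh*); -kuk when the stem ends in a vowel (*wowojga*, *kilu*).
*va*: final sound = /a/, a vowel → -kuk → *vakuk*.
*vokez* — final sound /z/ (a sibilant) → -wo → *vokezwo*.
The final sound of *voruj* is /j/, which is a non-sibilant consonant, so the suffix is -i, giving *voruji*.

vakuk, vokezwo, voruji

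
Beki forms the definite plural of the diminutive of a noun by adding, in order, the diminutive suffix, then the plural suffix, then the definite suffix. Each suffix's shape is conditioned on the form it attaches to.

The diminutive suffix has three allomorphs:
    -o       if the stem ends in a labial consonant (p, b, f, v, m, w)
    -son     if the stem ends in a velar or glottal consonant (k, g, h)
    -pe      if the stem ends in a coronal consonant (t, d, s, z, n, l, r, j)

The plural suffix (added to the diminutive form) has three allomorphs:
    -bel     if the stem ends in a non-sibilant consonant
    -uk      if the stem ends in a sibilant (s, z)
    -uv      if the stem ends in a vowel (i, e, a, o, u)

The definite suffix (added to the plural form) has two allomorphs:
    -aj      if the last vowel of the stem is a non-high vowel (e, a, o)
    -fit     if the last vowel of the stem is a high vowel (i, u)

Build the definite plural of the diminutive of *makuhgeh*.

*makuhgeh*: final consonant = /h/, velar/glottal → -son → *makuhgehson*.
The final sound of the diminutive form *makuhgehson* is /n/, which is a non-sibilant consonant, so the plural suffix is -bel, giving *makuhgehsonbel*.
The plural form *makuhgehsonbel* — last vowel /e/ (a non-high vowel) → -aj → *makuhgehsonbelaj*.

makuhgehsonbelaj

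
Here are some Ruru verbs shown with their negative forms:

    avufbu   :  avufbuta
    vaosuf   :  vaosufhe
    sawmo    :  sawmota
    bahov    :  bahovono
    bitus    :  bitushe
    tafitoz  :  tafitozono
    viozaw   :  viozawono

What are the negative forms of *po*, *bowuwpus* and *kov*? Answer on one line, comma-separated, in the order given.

The suffix is conditioned by the final sound: -he when the stem ends in a voiceless consonant (*vaosuf*, *bitus*); -ono when the stem ends in a voiced consonant (*bahov*, *tafitoz*, *viozaw*); -ta when the stem ends in a vowel (*avufbu*, *sawmo*).
Since the final sound of *po* is /o/ (a vowel), it takes -ta, giving *pota*.
The final sound of *bowuwpus* is /s/, which is a voiceless consonant, so the suffix is -he, giving *bowuwpushe*.
*kov* — final sound /v/ (a voiced consonant) → -ono → *kovono*.

pota, bowuwpushe, kovono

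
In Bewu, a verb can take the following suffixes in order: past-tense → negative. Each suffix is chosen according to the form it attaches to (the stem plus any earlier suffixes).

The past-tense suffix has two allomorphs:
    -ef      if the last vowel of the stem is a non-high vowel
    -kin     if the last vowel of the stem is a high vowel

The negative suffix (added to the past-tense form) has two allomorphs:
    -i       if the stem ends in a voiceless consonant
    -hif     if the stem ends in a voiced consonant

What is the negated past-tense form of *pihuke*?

pihukeefi

*pihuke*: last vowel = /e/, a non-high vowel → -ef → *pihukeef*.
The past-tense form *pihukeef* — final consonant /f/ (voiceless) → -i → *pihukeefi*.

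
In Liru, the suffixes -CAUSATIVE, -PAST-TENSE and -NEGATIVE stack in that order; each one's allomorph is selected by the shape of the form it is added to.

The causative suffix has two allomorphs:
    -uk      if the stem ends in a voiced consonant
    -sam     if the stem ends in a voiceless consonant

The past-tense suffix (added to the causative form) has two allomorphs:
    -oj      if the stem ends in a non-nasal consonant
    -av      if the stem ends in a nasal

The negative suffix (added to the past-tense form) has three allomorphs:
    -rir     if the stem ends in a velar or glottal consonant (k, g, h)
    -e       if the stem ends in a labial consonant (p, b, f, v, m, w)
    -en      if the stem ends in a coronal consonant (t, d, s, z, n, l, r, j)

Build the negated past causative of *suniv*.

*suniv*: final consonant = /v/, voiced → -uk → *sunivuk*.
The final consonant of the causative form *sunivuk* is /k/, which is non-nasal, so the past-tense suffix is -oj, giving *sunivukoj*.
The past-tense form *sunivukoj* — final consonant /j/ (coronal) → -en → *sunivukojen*.

sunivukojen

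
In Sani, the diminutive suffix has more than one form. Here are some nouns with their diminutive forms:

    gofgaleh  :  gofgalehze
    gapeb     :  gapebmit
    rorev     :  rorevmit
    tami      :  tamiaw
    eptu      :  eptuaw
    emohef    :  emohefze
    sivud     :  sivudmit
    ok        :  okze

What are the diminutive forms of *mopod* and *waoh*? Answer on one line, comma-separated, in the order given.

The alternation tracks the final sound of the stem — -ze when the stem ends in a voiceless consonant (*gofgaleh*, *emohef*, *ok*); -mit when the stem ends in a voiced consonant (*gapeb*, *rorev*, *sivud*); -aw when the stem ends in a vowel (*tami*, *eptu*).
Since the final sound of *mopod* is /d/ (a voiced consonant), it takes -mit, giving *mopodmit*.
The final sound of *waoh* is /h/, which is a voiceless consonant, so the suffix is -ze, giving *waohze*.

mopodmit, waohze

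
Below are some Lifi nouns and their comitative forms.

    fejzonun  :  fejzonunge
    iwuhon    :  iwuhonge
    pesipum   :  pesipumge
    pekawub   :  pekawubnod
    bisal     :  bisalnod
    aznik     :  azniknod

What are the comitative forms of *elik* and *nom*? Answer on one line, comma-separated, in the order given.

eliknod, nomge

The pattern is nasality of the final consonant: -ge when the stem ends in a nasal (*fejzonun*, *iwuhon*, *pesipum*); -nod when the stem ends in a non-nasal consonant (*pekawub*, *bisal*, *aznik*).
Since the final consonant of *elik* is /k/ (non-nasal), it takes -nod, giving *eliknod*.
*nom*: final consonant = /m/, a nasal → -ge → *nomge*.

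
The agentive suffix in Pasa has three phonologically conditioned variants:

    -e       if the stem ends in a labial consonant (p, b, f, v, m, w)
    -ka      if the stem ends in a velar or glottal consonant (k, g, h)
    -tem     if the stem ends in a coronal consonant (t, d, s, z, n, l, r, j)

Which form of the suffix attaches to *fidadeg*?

*fidadeg* — final consonant /g/ (velar/glottal) → -ka.

-ka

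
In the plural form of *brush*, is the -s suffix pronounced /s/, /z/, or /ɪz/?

The stem *brush* ends in a sibilant (/s, z, ʃ, ʒ, tʃ, dʒ/).
The plural suffix surfaces as /ɪz/ after sibilants, /s/ after other voiceless consonants, and /z/ after other voiced sounds.
So the plural -s on *brush* is pronounced /ɪz/.

/ɪz/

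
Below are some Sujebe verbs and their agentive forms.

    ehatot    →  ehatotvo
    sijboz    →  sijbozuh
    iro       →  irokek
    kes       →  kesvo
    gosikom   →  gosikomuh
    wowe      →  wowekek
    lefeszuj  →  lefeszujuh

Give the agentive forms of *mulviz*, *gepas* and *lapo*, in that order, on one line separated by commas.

mulvizuh, gepasvo, lapokek

The alternation tracks the final sound of the stem — -vo when the stem ends in a voiceless consonant (*ehatot*, *kes*); -uh when the stem ends in a voiced consonant (*sijboz*, *gosikom*, *lefeszuj*); -kek when the stem ends in a vowel (*iro*, *wowe*).
*mulviz* — final sound /z/ (a voiced consonant) → -uh → *mulvizuh*.
*gepas* — final sound /s/ (a voiceless consonant) → -vo → *gepasvo*.
The final sound of *lapo* is /o/, which is a vowel, so the suffix is -kek, giving *lapokek*.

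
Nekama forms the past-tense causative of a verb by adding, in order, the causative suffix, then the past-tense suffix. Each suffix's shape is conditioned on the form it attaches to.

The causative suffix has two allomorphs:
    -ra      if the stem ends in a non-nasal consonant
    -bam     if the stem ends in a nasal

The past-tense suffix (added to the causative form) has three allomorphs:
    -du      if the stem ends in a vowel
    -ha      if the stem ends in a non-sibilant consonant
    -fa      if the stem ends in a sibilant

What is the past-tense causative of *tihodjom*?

tihodjombamha

*tihodjom*: final consonant = /m/, a nasal → -bam → *tihodjombam*.
The final sound of the causative form *tihodjombam* is /m/, which is a non-sibilant consonant, so the past-tense suffix is -ha, giving *tihodjombamha*.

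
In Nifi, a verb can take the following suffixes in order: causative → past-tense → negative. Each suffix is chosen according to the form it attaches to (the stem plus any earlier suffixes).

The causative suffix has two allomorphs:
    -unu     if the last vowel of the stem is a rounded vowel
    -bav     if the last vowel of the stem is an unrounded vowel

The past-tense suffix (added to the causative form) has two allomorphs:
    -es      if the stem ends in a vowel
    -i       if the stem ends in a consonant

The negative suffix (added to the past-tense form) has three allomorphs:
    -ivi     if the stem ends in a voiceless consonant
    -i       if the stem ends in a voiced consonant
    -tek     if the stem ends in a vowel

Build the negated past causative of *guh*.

guhunuesivi

*guh* — last vowel /u/ (a rounded vowel) → -unu → *guhunu*.
Since the final sound of the causative form *guhunu* is /u/ (a vowel), it takes -es, giving *guhunues*.
The past-tense form *guhunues* — final sound /s/ (a voiceless consonant) → -ivi → *guhunuesivi*.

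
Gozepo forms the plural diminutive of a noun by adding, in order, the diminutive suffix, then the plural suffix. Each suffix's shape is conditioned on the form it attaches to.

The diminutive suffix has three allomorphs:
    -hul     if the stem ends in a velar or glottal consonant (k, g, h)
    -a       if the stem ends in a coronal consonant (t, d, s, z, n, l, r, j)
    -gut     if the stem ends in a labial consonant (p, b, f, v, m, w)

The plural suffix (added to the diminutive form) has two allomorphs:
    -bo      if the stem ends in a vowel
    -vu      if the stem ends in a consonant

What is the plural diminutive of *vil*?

The final consonant of *vil* is /l/, which is coronal, so the diminutive suffix is -a, giving *vila*.
Since the final sound of the diminutive form *vila* is /a/ (a vowel), it takes -bo, giving *vilabo*.

vilabo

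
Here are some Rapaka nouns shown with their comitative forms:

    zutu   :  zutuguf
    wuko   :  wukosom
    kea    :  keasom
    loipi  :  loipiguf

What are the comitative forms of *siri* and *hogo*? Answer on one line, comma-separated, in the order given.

siriguf, hogosom

The suffix is conditioned by the last vowel: -guf when the last vowel of the stem is a high vowel (*zutu*, *loipi*); -som when the last vowel of the stem is a non-high vowel (*wuko*, *kea*).
Since the last vowel of *siri* is /i/ (a high vowel), it takes -guf, giving *siriguf*.
Since the last vowel of *hogo* is /o/ (a non-high vowel), it takes -som, giving *hogosom*.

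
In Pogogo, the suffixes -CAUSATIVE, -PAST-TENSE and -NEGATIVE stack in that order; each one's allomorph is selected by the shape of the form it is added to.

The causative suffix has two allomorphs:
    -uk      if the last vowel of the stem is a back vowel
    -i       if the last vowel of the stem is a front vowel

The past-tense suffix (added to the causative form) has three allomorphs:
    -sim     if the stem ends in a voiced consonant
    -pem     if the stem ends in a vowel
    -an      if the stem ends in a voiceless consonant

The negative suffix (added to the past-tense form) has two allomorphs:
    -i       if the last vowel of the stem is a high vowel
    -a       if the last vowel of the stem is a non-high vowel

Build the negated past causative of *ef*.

*ef*: last vowel = /e/, a front vowel → -i → *efi*.
The causative form *efi* — final sound /i/ (a vowel) → -pem → *efipem*.
The past-tense form *efipem* — last vowel /e/ (a non-high vowel) → -a → *efipema*.

efipema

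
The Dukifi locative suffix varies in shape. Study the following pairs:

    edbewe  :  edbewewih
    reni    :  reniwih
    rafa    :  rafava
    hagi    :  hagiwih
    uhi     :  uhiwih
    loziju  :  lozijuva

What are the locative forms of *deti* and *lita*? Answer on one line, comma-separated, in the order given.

detiwih, litava

The alternation tracks the last vowel of the stem — -wih when the last vowel of the stem is a front vowel (*edbewe*, *reni*, *hagi*, *uhi*); -va when the last vowel of the stem is a back vowel (*rafa*, *loziju*).
*deti* — last vowel /i/ (a front vowel) → -wih → *detiwih*.
*lita*: last vowel = /a/, a back vowel → -va → *litava*.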